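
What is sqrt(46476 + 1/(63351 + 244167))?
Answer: sqrt(4395110779685742)/307518 ≈ 215.58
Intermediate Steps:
sqrt(46476 + 1/(63351 + 244167)) = sqrt(46476 + 1/307518) = sqrt(14292206569/307518) = sqrt(4395110779685742)/307518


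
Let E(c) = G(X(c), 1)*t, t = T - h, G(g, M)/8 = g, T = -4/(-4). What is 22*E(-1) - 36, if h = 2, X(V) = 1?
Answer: -212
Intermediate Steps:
T = 1 (T = -4*(-¼) = 1)
G(g, M) = 8*g
t = -1 (t = 1 - 1*2 = 1 - 2 = -1)
E(c) = -8 (E(c) = (8*1)*(-1) = 8*(-1) = -8)
22*E(-1) - 36 = 22*(-8) - 36 = -176 - 36 = -212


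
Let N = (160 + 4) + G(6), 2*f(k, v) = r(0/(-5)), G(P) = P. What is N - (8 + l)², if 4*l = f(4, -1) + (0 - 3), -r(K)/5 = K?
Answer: 1879/16 ≈ 117.44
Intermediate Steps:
r(K) = -5*K
f(k, v) = 0 (f(k, v) = (-0/(-5))/2 = (-0*(-1)/5)/2 = (-5*0)/2 = (½)*0 = 0)
l = -¾ (l = (0 + (0 - 3))/4 = (0 - 3)/4 = (¼)*(-3) = -¾ ≈ -0.75000)
N = 170 (N = (160 + 4) + 6 = 164 + 6 = 170)
N - (8 + l)² = 170 - (8 - ¾)² = 170 - (29/4)² = 170 - 1*841/16 = 170 - 841/16 = 1879/16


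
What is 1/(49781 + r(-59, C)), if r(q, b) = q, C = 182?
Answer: 1/49722 ≈ 2.0112e-5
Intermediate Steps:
1/(49781 + r(-59, C)) = 1/(49781 - 59) = 1/49722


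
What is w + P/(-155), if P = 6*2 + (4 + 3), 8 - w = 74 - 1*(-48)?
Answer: -17689/155 ≈ -114.12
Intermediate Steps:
w = -114 (w = 8 - (74 - 1*(-48)) = 8 - (74 + 48) = 8 - 1*122 = 8 - 122 = -114)
P = 19 (P = 12 + 7 = 19)
w + P/(-155) = -114 + 19/(-155) = -114 - 1/155*19 = -114 - 19/155 = -17689/155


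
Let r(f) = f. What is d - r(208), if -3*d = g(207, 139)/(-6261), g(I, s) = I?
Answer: -434073/2087 ≈ -207.99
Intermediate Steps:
d = 23/2087 (d = -69/(-6261) = -69*(-1)/6261 = -⅓*(-69/2087) = 23/2087 ≈ 0.011021)
d - r(208) = 23/2087 - 1*208 = 23/2087 - 208 = -434073/2087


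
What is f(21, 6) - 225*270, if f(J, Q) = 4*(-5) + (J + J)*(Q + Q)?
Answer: -60266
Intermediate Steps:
f(J, Q) = -20 + 4*J*Q (f(J, Q) = -20 + (2*J)*(2*Q) = -20 + 4*J*Q)
f(21, 6) - 225*270 = (-20 + 4*21*6) - 225*270 = (-20 + 504) - 60750 = 484 - 60750 = -60266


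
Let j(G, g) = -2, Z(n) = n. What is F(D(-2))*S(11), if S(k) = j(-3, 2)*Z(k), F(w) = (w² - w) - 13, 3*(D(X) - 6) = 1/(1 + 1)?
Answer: -7469/18 ≈ -414.94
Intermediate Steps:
D(X) = 37/6 (D(X) = 6 + 1/(3*(1 + 1)) = 6 + (⅓)/2 = 6 + (⅓)*(½) = 6 + ⅙ = 37/6)
F(w) = -13 + w² - w
S(k) = -2*k
F(D(-2))*S(11) = (-13 + (37/6)² - 1*37/6)*(-2*11) = (-13 + 1369/36 - 37/6)*(-22) = (679/36)*(-22) = -7469/18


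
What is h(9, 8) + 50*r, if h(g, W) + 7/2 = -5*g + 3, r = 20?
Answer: 1909/2 ≈ 954.50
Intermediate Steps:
h(g, W) = -1/2 - 5*g (h(g, W) = -7/2 + (-5*g + 3) = -7/2 + (3 - 5*g) = -1/2 - 5*g)
h(9, 8) + 50*r = (-1/2 - 5*9) + 50*20 = (-1/2 - 45) + 1000 = -91/2 + 1000 = 1909/2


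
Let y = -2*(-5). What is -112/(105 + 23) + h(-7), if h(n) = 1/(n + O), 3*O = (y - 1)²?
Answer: -33/40 ≈ -0.82500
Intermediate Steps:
y = 10
O = 27 (O = (10 - 1)²/3 = (⅓)*9² = (⅓)*81 = 27)
h(n) = 1/(27 + n) (h(n) = 1/(n + 27) = 1/(27 + n))
-112/(105 + 23) + h(-7) = -112/(105 + 23) + 1/(27 - 7) = -112/128 + 1/20 = -112*1/128 + 1/20 = -7/8 + 1/20 = -33/40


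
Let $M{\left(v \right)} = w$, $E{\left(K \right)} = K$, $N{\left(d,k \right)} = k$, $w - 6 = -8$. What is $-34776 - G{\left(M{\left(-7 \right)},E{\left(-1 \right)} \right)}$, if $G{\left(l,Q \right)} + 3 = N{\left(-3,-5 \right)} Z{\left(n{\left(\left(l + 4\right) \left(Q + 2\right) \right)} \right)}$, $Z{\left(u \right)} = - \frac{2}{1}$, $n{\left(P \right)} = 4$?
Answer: $-34783$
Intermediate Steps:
$w = -2$ ($w = 6 - 8 = -2$)
$M{\left(v \right)} = -2$
$Z{\left(u \right)} = -2$ ($Z{\left(u \right)} = \left(-2\right) 1 = -2$)
$G{\left(l,Q \right)} = 7$ ($G{\left(l,Q \right)} = -3 - -10 = -3 + 10 = 7$)
$-34776 - G{\left(M{\left(-7 \right)},E{\left(-1 \right)} \right)} = -34776 - 7 = -34783$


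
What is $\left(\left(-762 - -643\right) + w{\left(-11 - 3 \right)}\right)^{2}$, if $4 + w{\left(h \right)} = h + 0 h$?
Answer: $18769$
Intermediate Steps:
$w{\left(h \right)} = -4 + h$ ($w{\left(h \right)} = -4 + \left(h + 0 h\right) = -4 + \left(h + 0\right) = -4 + h$)
$\left(\left(-762 - -643\right) + w{\left(-11 - 3 \right)}\right)^{2} = \left(\left(-762 - -643\right) - 18\right)^{2} = \left(\left(-762 + 643\right) - 18\right)^{2} = \left(-119 - 18\right)^{2} = \left(-137\right)^{2} = 18769$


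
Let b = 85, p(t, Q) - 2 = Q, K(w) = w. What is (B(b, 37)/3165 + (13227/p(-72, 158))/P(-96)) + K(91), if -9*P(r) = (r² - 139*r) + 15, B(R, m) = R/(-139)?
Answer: 9636695787853/105936348000 ≈ 90.967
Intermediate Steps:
p(t, Q) = 2 + Q
B(R, m) = -R/139 (B(R, m) = R*(-1/139) = -R/139)
P(r) = -5/3 - r²/9 + 139*r/9 (P(r) = -((r² - 139*r) + 15)/9 = -(15 + r² - 139*r)/9 = -5/3 - r²/9 + 139*r/9)
(B(b, 37)/3165 + (13227/p(-72, 158))/P(-96)) + K(91) = (-1/139*85/3165 + (13227/(2 + 158))/(-5/3 - ⅑*(-96)² + (139/9)*(-96))) + 91 = (-85/139*1/3165 + (13227/160)/(-5/3 - ⅑*9216 - 4448/3)) + 91 = (-17/87987 + (13227*(1/160))/(-5/3 - 1024 - 4448/3)) + 91 = (-17/87987 + 13227/(160*(-7525/3))) + 91 = (-17/87987 + (13227/160)*(-3/7525)) + 91 = (-17/87987 - 39681/1204000) + 91 = -3511880147/105936348000 + 91 = 9636695787853/105936348000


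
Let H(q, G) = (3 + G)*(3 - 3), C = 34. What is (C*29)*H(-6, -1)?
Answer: 0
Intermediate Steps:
H(q, G) = 0 (H(q, G) = (3 + G)*0 = 0)
(C*29)*H(-6, -1) = (34*29)*0 = 986*0 = 0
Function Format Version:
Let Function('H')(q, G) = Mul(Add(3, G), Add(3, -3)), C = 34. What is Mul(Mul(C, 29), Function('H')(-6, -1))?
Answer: 0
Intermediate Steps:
Function('H')(q, G) = 0 (Function('H')(q, G) = Mul(Add(3, G), 0) = 0)
Mul(Mul(C, 29), Function('H')(-6, -1)) = Mul(Mul(34, 29), 0) = Mul(986, 0) = 0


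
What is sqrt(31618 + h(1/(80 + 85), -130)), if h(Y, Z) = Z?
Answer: 16*sqrt(123) ≈ 177.45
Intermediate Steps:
sqrt(31618 + h(1/(80 + 85), -130)) = sqrt(31618 - 130) = sqrt(31488) = 16*sqrt(123)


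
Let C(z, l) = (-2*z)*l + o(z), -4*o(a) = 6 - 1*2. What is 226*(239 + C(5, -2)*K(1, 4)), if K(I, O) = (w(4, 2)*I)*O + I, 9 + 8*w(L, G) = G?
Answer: 43279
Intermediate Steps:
w(L, G) = -9/8 + G/8
o(a) = -1 (o(a) = -(6 - 1*2)/4 = -(6 - 2)/4 = -¼*4 = -1)
K(I, O) = I - 7*I*O/8 (K(I, O) = ((-9/8 + (⅛)*2)*I)*O + I = ((-9/8 + ¼)*I)*O + I = (-7*I/8)*O + I = -7*I*O/8 + I = I - 7*I*O/8)
C(z, l) = -1 - 2*l*z (C(z, l) = (-2*z)*l - 1 = -2*l*z - 1 = -1 - 2*l*z)
226*(239 + C(5, -2)*K(1, 4)) = 226*(239 + (-1 - 2*(-2)*5)*((⅛)*1*(8 - 7*4))) = 226*(239 + (-1 + 20)*((⅛)*1*(8 - 28))) = 226*(239 + 19*((⅛)*1*(-20))) = 226*(239 + 19*(-5/2)) = 226*(239 - 95/2) = 226*(383/2) = 43279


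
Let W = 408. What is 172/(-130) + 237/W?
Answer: -6561/8840 ≈ -0.74219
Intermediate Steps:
172/(-130) + 237/W = 172/(-130) + 237/408 = 172*(-1/130) + 237*(1/408) = -86/65 + 79/136 = -6561/8840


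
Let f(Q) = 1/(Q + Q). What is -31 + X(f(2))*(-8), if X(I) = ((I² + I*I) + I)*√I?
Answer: -65/2 ≈ -32.500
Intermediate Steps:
f(Q) = 1/(2*Q)
X(I) = √I*(I + 2*I²) (X(I) = ((I² + I²) + I)*√I = (2*I² + I)*√I = (I + 2*I²)*√I = √I*(I + 2*I²))
-31 + X(f(2))*(-8) = -31 + (((½)/2)^(3/2)*(1 + 2*((½)/2)))*(-8) = -31 + (((½)*(½))^(3/2)*(1 + 2*((½)*(½))))*(-8) = -31 + ((¼)^(3/2)*(1 + 2*(¼)))*(-8) = -31 + ((1 + ½)/8)*(-8) = -31 + ((⅛)*(3/2))*(-8) = -31 + (3/16)*(-8) = -31 - 3/2 = -65/2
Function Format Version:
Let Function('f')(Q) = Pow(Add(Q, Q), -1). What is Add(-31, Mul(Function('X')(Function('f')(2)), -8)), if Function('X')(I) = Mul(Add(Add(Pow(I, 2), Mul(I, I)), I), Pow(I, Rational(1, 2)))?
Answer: Rational(-65, 2) ≈ -32.500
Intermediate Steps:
Function('f')(Q) = Mul(Rational(1, 2), Pow(Q, -1)) (Function('f')(Q) = Pow(Mul(2, Q), -1) = Mul(Rational(1, 2), Pow(Q, -1)))
Function('X')(I) = Mul(Pow(I, Rational(1, 2)), Add(I, Mul(2, Pow(I, 2)))) (Function('X')(I) = Mul(Add(Add(Pow(I, 2), Pow(I, 2)), I), Pow(I, Rational(1, 2))) = Mul(Add(Mul(2, Pow(I, 2)), I), Pow(I, Rational(1, 2))) = Mul(Add(I, Mul(2, Pow(I, 2))), Pow(I, Rational(1, 2))) = Mul(Pow(I, Rational(1, 2)), Add(I, Mul(2, Pow(I, 2)))))
Add(-31, Mul(Function('X')(Function('f')(2)), -8)) = Add(-31, Mul(Mul(Pow(Mul(Rational(1, 2), Pow(2, -1)), Rational(3, 2)), Add(1, Mul(2, Mul(Rational(1, 2), Pow(2, -1))))), -8)) = Add(-31, Mul(Mul(Pow(Mul(Rational(1, 2), Rational(1, 2)), Rational(3, 2)), Add(1, Mul(2, Mul(Rational(1, 2), Rational(1, 2))))), -8)) = Add(-31, Mul(Mul(Pow(Rational(1, 4), Rational(3, 2)), Add(1, Mul(2, Rational(1, 4)))), -8)) = Add(-31, Mul(Mul(Rational(1, 8), Add(1, Rational(1, 2))), -8)) = Add(-31, Mul(Mul(Rational(1, 8), Rational(3, 2)), -8)) = Add(-31, Mul(Rational(3, 16), -8)) = Add(-31, Rational(-3, 2)) = Rational(-65, 2)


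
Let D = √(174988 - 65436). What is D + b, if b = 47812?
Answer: 47812 + 4*√6847 ≈ 48143.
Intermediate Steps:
D = 4*√6847 (D = √109552 = 4*√6847 ≈ 330.99)
D + b = 4*√6847 + 47812 = 47812 + 4*√6847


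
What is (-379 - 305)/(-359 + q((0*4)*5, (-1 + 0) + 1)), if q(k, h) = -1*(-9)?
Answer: 342/175 ≈ 1.9543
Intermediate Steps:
q(k, h) = 9
(-379 - 305)/(-359 + q((0*4)*5, (-1 + 0) + 1)) = (-379 - 305)/(-359 + 9) = -684/(-350) = -684*(-1/350) = 342/175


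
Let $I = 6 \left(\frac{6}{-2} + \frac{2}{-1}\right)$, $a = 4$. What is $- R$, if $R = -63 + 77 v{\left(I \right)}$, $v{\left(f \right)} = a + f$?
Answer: $2065$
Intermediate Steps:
$I = -30$ ($I = 6 \left(6 \left(- \frac{1}{2}\right) + 2 \left(-1\right)\right) = 6 \left(-3 - 2\right) = 6 \left(-5\right) = -30$)
$v{\left(f \right)} = 4 + f$
$R = -2065$ ($R = -63 + 77 \left(4 - 30\right) = -63 + 77 \left(-26\right) = -63 - 2002 = -2065$)
$- R = \left(-1\right) \left(-2065\right) = 2065$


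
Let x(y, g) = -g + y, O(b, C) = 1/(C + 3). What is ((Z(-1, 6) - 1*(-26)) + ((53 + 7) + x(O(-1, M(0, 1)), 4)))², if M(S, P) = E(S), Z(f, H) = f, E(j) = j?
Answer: 59536/9 ≈ 6615.1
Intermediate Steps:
M(S, P) = S
O(b, C) = 1/(3 + C)
x(y, g) = y - g
((Z(-1, 6) - 1*(-26)) + ((53 + 7) + x(O(-1, M(0, 1)), 4)))² = ((-1 - 1*(-26)) + ((53 + 7) + (1/(3 + 0) - 1*4)))² = ((-1 + 26) + (60 + (1/3 - 4)))² = (25 + (60 + (⅓ - 4)))² = (25 + (60 - 11/3))² = (25 + 169/3)² = (244/3)² = 59536/9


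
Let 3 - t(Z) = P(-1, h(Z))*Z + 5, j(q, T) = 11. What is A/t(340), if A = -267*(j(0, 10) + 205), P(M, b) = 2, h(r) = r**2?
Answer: 28836/341 ≈ 84.563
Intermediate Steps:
A = -57672 (A = -267*(11 + 205) = -267*216 = -57672)
t(Z) = -2 - 2*Z (t(Z) = 3 - (2*Z + 5) = 3 - (5 + 2*Z) = 3 + (-5 - 2*Z) = -2 - 2*Z)
A/t(340) = -57672/(-2 - 2*340) = -57672/(-2 - 680) = -57672/(-682) = -57672*(-1/682) = 28836/341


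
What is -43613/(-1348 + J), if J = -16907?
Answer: 43613/18255 ≈ 2.3891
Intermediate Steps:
-43613/(-1348 + J) = -43613/(-1348 - 16907) = -43613/(-18255) = -43613*(-1/18255) = 43613/18255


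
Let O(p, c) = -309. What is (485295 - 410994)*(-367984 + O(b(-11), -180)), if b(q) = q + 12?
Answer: -27364538193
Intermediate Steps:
b(q) = 12 + q
(485295 - 410994)*(-367984 + O(b(-11), -180)) = (485295 - 410994)*(-367984 - 309) = 74301*(-368293) = -27364538193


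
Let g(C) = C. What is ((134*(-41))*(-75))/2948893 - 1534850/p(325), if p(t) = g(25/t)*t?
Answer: -181043924792/2948893 ≈ -61394.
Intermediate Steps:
p(t) = 25 (p(t) = (25/t)*t = 25)
((134*(-41))*(-75))/2948893 - 1534850/p(325) = ((134*(-41))*(-75))/2948893 - 1534850/25 = -5494*(-75)*(1/2948893) - 1534850*1/25 = 412050*(1/2948893) - 61394 = 412050/2948893 - 61394 = -181043924792/2948893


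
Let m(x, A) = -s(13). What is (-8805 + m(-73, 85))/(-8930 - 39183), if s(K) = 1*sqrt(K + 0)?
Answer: 8805/48113 + sqrt(13)/48113 ≈ 0.18308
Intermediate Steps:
s(K) = sqrt(K) (s(K) = 1*sqrt(K) = sqrt(K))
m(x, A) = -sqrt(13)
(-8805 + m(-73, 85))/(-8930 - 39183) = (-8805 - sqrt(13))/(-8930 - 39183) = (-8805 - sqrt(13))/(-48113) = (-8805 - sqrt(13))*(-1/48113) = 8805/48113 + sqrt(13)/48113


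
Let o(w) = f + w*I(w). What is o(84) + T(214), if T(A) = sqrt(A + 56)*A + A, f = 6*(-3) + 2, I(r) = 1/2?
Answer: 240 + 642*sqrt(30) ≈ 3756.4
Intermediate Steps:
I(r) = 1/2
f = -16 (f = -18 + 2 = -16)
T(A) = A + A*sqrt(56 + A) (T(A) = sqrt(56 + A)*A + A = A*sqrt(56 + A) + A = A + A*sqrt(56 + A))
o(w) = -16 + w/2 (o(w) = -16 + w*(1/2) = -16 + w/2)
o(84) + T(214) = (-16 + (1/2)*84) + 214*(1 + sqrt(56 + 214)) = (-16 + 42) + 214*(1 + sqrt(270)) = 26 + 214*(1 + 3*sqrt(30)) = 26 + (214 + 642*sqrt(30)) = 240 + 642*sqrt(30)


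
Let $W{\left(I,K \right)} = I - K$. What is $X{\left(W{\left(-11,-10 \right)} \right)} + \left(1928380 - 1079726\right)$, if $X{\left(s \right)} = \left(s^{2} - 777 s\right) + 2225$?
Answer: $851657$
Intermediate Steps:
$X{\left(s \right)} = 2225 + s^{2} - 777 s$
$X{\left(W{\left(-11,-10 \right)} \right)} + \left(1928380 - 1079726\right) = \left(2225 + \left(-11 - -10\right)^{2} - 777 \left(-11 - -10\right)\right) + \left(1928380 - 1079726\right) = \left(2225 + \left(-11 + 10\right)^{2} - 777 \left(-11 + 10\right)\right) + 848654 = \left(2225 + \left(-1\right)^{2} - -777\right) + 848654 = \left(2225 + 1 + 777\right) + 848654 = 3003 + 848654 = 851657$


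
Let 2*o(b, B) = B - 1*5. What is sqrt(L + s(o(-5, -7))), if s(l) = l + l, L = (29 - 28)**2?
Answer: I*sqrt(11) ≈ 3.3166*I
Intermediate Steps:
o(b, B) = -5/2 + B/2 (o(b, B) = (B - 1*5)/2 = (B - 5)/2 = (-5 + B)/2 = -5/2 + B/2)
L = 1 (L = 1**2 = 1)
s(l) = 2*l
sqrt(L + s(o(-5, -7))) = sqrt(1 + 2*(-5/2 + (1/2)*(-7))) = sqrt(1 + 2*(-5/2 - 7/2)) = sqrt(1 + 2*(-6)) = sqrt(1 - 12) = sqrt(-11) = I*sqrt(11)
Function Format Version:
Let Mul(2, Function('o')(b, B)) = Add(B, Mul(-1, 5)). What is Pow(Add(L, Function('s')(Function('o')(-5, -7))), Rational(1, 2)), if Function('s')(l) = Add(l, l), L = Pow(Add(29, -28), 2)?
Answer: Mul(I, Pow(11, Rational(1, 2))) ≈ Mul(3.3166, I)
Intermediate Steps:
Function('o')(b, B) = Add(Rational(-5, 2), Mul(Rational(1, 2), B)) (Function('o')(b, B) = Mul(Rational(1, 2), Add(B, Mul(-1, 5))) = Mul(Rational(1, 2), Add(B, -5)) = Mul(Rational(1, 2), Add(-5, B)) = Add(Rational(-5, 2), Mul(Rational(1, 2), B)))
L = 1 (L = Pow(1, 2) = 1)
Function('s')(l) = Mul(2, l)
Pow(Add(L, Function('s')(Function('o')(-5, -7))), Rational(1, 2)) = Pow(Add(1, Mul(2, Add(Rational(-5, 2), Mul(Rational(1, 2), -7)))), Rational(1, 2)) = Pow(Add(1, Mul(2, Add(Rational(-5, 2), Rational(-7, 2)))), Rational(1, 2)) = Pow(Add(1, Mul(2, -6)), Rational(1, 2)) = Pow(Add(1, -12), Rational(1, 2)) = Pow(-11, Rational(1, 2)) = Mul(I, Pow(11, Rational(1, 2)))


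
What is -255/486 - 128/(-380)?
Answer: -2891/15390 ≈ -0.18785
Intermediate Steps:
-255/486 - 128/(-380) = -255*1/486 - 128*(-1/380) = -85/162 + 32/95 = -2891/15390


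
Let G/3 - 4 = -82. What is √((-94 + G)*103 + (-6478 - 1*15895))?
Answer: I*√56157 ≈ 236.97*I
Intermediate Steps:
G = -234 (G = 12 + 3*(-82) = 12 - 246 = -234)
√((-94 + G)*103 + (-6478 - 1*15895)) = √((-94 - 234)*103 + (-6478 - 1*15895)) = √(-328*103 + (-6478 - 15895)) = √(-33784 - 22373) = √(-56157) = I*√56157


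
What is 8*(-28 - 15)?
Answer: -344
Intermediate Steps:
8*(-28 - 15) = 8*(-43) = -344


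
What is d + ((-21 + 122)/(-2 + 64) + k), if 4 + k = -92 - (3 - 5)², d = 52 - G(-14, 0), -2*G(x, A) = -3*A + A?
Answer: -2875/62 ≈ -46.371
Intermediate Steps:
G(x, A) = A (G(x, A) = -(-3*A + A)/2 = -(-1)*A = A)
d = 52 (d = 52 - 1*0 = 52 + 0 = 52)
k = -100 (k = -4 + (-92 - (3 - 5)²) = -4 + (-92 - 1*(-2)²) = -4 + (-92 - 1*4) = -4 + (-92 - 4) = -4 - 96 = -100)
d + ((-21 + 122)/(-2 + 64) + k) = 52 + ((-21 + 122)/(-2 + 64) - 100) = 52 + (101/62 - 100) = 52 - 6099/62 = -2875/62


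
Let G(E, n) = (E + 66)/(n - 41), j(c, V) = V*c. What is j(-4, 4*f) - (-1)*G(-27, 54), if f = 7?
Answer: -109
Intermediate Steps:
G(E, n) = (66 + E)/(-41 + n)
j(-4, 4*f) - (-1)*G(-27, 54) = (4*7)*(-4) - (-1)*(66 - 27)/(-41 + 54) = 28*(-4) - (-1)*39/13 = -112 - (-1)*(1/13)*39 = -112 - (-1)*3 = -112 - 1*(-3) = -112 + 3 = -109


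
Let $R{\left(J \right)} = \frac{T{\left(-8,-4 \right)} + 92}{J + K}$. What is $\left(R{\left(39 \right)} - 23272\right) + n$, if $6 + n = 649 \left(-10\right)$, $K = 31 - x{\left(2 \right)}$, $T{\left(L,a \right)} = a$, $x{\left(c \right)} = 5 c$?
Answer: $- \frac{446498}{15} \approx -29767.0$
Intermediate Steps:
$K = 21$ ($K = 31 - 5 \cdot 2 = 31 - 10 = 21$)
$R{\left(J \right)} = \frac{88}{21 + J}$ ($R{\left(J \right)} = \frac{-4 + 92}{J + 21} = \frac{88}{21 + J}$)
$n = -6496$ ($n = -6 + 649 \left(-10\right) = -6 - 6490 = -6496$)
$\left(R{\left(39 \right)} - 23272\right) + n = \left(\frac{88}{21 + 39} - 23272\right) - 6496 = \left(\frac{88}{60} - 23272\right) - 6496 = \left(88 \cdot \frac{1}{60} - 23272\right) - 6496 = \left(\frac{22}{15} - 23272\right) - 6496 = - \frac{349058}{15} - 6496 = - \frac{446498}{15}$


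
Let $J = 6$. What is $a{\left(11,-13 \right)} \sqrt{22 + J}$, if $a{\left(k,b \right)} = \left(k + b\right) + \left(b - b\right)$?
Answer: $- 4 \sqrt{7} \approx -10.583$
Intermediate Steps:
$a{\left(k,b \right)} = b + k$ ($a{\left(k,b \right)} = \left(b + k\right) + 0 = b + k$)
$a{\left(11,-13 \right)} \sqrt{22 + J} = \left(-13 + 11\right) \sqrt{22 + 6} = - 2 \sqrt{28} = - 2 \cdot 2 \sqrt{7} = - 4 \sqrt{7}$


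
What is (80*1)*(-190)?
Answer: -15200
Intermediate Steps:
(80*1)*(-190) = 80*(-190) = -15200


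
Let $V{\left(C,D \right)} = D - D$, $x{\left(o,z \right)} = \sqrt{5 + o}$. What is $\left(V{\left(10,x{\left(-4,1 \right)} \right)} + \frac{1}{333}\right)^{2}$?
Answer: $\frac{1}{110889} \approx 9.018 \cdot 10^{-6}$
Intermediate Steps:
$V{\left(C,D \right)} = 0$
$\left(V{\left(10,x{\left(-4,1 \right)} \right)} + \frac{1}{333}\right)^{2} = \left(0 + \frac{1}{333}\right)^{2} = \left(\frac{1}{333}\right)^{2} = \frac{1}{110889}$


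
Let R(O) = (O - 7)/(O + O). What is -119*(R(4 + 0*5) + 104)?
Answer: -98651/8 ≈ -12331.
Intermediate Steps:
R(O) = (-7 + O)/(2*O) (R(O) = (-7 + O)/((2*O)) = (-7 + O)*(1/(2*O)) = (-7 + O)/(2*O))
-119*(R(4 + 0*5) + 104) = -119*((-7 + (4 + 0*5))/(2*(4 + 0*5)) + 104) = -119*((-7 + (4 + 0))/(2*(4 + 0)) + 104) = -119*((½)*(-7 + 4)/4 + 104) = -119*((½)*(¼)*(-3) + 104) = -119*(-3/8 + 104) = -119*829/8 = -98651/8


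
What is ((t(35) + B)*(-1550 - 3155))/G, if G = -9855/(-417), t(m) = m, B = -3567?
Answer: 461982068/657 ≈ 7.0317e+5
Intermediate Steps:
G = 3285/139 (G = -9855*(-1/417) = 3285/139 ≈ 23.633)
((t(35) + B)*(-1550 - 3155))/G = ((35 - 3567)*(-1550 - 3155))/(3285/139) = -3532*(-4705)*(139/3285) = 16618060*(139/3285) = 461982068/657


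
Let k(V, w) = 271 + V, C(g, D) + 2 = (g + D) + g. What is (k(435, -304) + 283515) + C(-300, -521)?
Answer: 283098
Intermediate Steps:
C(g, D) = -2 + D + 2*g (C(g, D) = -2 + ((g + D) + g) = -2 + ((D + g) + g) = -2 + (D + 2*g) = -2 + D + 2*g)
(k(435, -304) + 283515) + C(-300, -521) = ((271 + 435) + 283515) + (-2 - 521 + 2*(-300)) = (706 + 283515) + (-2 - 521 - 600) = 284221 - 1123 = 283098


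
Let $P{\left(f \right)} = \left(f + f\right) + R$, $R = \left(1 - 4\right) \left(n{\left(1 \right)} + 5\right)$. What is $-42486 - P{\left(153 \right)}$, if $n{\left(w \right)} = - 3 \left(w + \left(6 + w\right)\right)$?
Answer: $-42849$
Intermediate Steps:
$n{\left(w \right)} = -18 - 6 w$ ($n{\left(w \right)} = - 3 \left(6 + 2 w\right) = -18 - 6 w$)
$R = 57$ ($R = \left(1 - 4\right) \left(\left(-18 - 6\right) + 5\right) = - 3 \left(-24 + 5\right) = \left(-3\right) \left(-19\right) = 57$)
$P{\left(f \right)} = 57 + 2 f$ ($P{\left(f \right)} = \left(f + f\right) + 57 = 2 f + 57 = 57 + 2 f$)
$-42486 - P{\left(153 \right)} = -42486 - \left(57 + 2 \cdot 153\right) = -42486 - \left(57 + 306\right) = -42486 - 363 = -42849$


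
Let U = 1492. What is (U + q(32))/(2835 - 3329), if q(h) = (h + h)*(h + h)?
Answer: -2794/247 ≈ -11.312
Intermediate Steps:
q(h) = 4*h**2 (q(h) = (2*h)*(2*h) = 4*h**2)
(U + q(32))/(2835 - 3329) = (1492 + 4*32**2)/(2835 - 3329) = (1492 + 4*1024)/(-494) = (1492 + 4096)*(-1/494) = 5588*(-1/494) = -2794/247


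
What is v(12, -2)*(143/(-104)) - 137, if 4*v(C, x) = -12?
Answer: -1063/8 ≈ -132.88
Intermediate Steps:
v(C, x) = -3 (v(C, x) = (¼)*(-12) = -3)
v(12, -2)*(143/(-104)) - 137 = -429/(-104) - 137 = -429*(-1)/104 - 137 = -3*(-11/8) - 137 = 33/8 - 137 = -1063/8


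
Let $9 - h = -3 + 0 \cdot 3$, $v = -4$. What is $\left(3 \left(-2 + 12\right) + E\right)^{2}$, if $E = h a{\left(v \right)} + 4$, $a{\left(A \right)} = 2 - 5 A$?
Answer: $88804$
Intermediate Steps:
$h = 12$ ($h = 9 - \left(-3 + 0 \cdot 3\right) = 9 - \left(-3 + 0\right) = 9 - -3 = 9 + 3 = 12$)
$E = 268$ ($E = 12 \left(2 - -20\right) + 4 = 12 \left(2 + 20\right) + 4 = 12 \cdot 22 + 4 = 264 + 4 = 268$)
$\left(3 \left(-2 + 12\right) + E\right)^{2} = \left(3 \left(-2 + 12\right) + 268\right)^{2} = \left(3 \cdot 10 + 268\right)^{2} = \left(30 + 268\right)^{2} = 298^{2} = 88804$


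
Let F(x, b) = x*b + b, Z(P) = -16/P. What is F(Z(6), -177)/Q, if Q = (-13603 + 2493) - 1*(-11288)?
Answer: 295/178 ≈ 1.6573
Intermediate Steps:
F(x, b) = b + b*x (F(x, b) = b*x + b = b + b*x)
Q = 178 (Q = -11110 + 11288 = 178)
F(Z(6), -177)/Q = -177*(1 - 16/6)/178 = -177*(1 - 16*⅙)*(1/178) = -177*(1 - 8/3)*(1/178) = -177*(-5/3)*(1/178) = 295*(1/178) = 295/178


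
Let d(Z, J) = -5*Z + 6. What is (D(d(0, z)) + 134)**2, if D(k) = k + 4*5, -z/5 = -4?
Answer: 25600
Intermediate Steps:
z = 20 (z = -5*(-4) = 20)
d(Z, J) = 6 - 5*Z
D(k) = 20 + k (D(k) = k + 20 = 20 + k)
(D(d(0, z)) + 134)**2 = ((20 + (6 - 5*0)) + 134)**2 = ((20 + (6 + 0)) + 134)**2 = ((20 + 6) + 134)**2 = (26 + 134)**2 = 160**2 = 25600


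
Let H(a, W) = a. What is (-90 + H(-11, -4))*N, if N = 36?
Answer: -3636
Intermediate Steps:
(-90 + H(-11, -4))*N = (-90 - 11)*36 = -101*36 = -3636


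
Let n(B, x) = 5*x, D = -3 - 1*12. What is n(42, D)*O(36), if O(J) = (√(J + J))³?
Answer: -32400*√2 ≈ -45821.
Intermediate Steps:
D = -15 (D = -3 - 12 = -15)
O(J) = 2*√2*J^(3/2) (O(J) = (√(2*J))³ = (√2*√J)³ = 2*√2*J^(3/2))
n(42, D)*O(36) = (5*(-15))*(2*√2*36^(3/2)) = -150*√2*216 = -32400*√2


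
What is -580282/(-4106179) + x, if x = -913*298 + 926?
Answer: -1113381643210/4106179 ≈ -2.7115e+5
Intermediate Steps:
x = -271148 (x = -272074 + 926 = -271148)
-580282/(-4106179) + x = -580282/(-4106179) - 271148 = -580282*(-1/4106179) - 271148 = 580282/4106179 - 271148 = -1113381643210/4106179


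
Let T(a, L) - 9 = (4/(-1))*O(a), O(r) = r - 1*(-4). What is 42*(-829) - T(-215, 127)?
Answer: -35671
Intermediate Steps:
O(r) = 4 + r (O(r) = r + 4 = 4 + r)
T(a, L) = -7 - 4*a (T(a, L) = 9 + (4/(-1))*(4 + a) = 9 + (-1*4)*(4 + a) = 9 - 4*(4 + a) = 9 + (-16 - 4*a) = -7 - 4*a)
42*(-829) - T(-215, 127) = 42*(-829) - (-7 - 4*(-215)) = -34818 - (-7 + 860) = -34818 - 1*853 = -34818 - 853 = -35671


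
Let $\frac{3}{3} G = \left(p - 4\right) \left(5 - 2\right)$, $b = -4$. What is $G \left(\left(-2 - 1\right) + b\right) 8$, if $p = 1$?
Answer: $504$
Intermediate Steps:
$G = -9$ ($G = \left(1 - 4\right) \left(5 - 2\right) = \left(-3\right) 3 = -9$)
$G \left(\left(-2 - 1\right) + b\right) 8 = - 9 \left(\left(-2 - 1\right) - 4\right) 8 = - 9 \left(-3 - 4\right) 8 = \left(-9\right) \left(-7\right) 8 = 63 \cdot 8 = 504$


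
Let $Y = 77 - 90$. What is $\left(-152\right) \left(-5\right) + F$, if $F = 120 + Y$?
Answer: $867$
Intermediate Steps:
$Y = -13$ ($Y = 77 - 90 = -13$)
$F = 107$ ($F = 120 - 13 = 107$)
$\left(-152\right) \left(-5\right) + F = \left(-152\right) \left(-5\right) + 107 = 760 + 107 = 867$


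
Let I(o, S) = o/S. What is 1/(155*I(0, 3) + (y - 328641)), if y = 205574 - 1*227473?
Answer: -1/350540 ≈ -2.8527e-6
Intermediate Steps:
y = -21899 (y = 205574 - 227473 = -21899)
1/(155*I(0, 3) + (y - 328641)) = 1/(155*(0/3) + (-21899 - 328641)) = 1/(155*(0*(⅓)) - 350540) = 1/(155*0 - 350540) = 1/(0 - 350540) = 1/(-350540) = -1/350540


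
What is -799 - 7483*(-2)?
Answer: 14167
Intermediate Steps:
-799 - 7483*(-2) = -799 - 1069*(-14) = -799 + 14966 = 14167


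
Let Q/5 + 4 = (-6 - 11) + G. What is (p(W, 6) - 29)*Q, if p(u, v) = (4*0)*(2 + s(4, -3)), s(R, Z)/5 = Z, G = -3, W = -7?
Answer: 3480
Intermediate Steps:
s(R, Z) = 5*Z
p(u, v) = 0 (p(u, v) = (4*0)*(2 + 5*(-3)) = 0*(2 - 15) = 0*(-13) = 0)
Q = -120 (Q = -20 + 5*((-6 - 11) - 3) = -20 + 5*(-17 - 3) = -20 + 5*(-20) = -20 - 100 = -120)
(p(W, 6) - 29)*Q = (0 - 29)*(-120) = -29*(-120) = 3480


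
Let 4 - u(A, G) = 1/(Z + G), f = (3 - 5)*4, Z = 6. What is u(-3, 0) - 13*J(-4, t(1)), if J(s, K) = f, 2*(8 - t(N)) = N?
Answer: 647/6 ≈ 107.83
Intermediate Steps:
t(N) = 8 - N/2
f = -8 (f = -2*4 = -8)
J(s, K) = -8
u(A, G) = 4 - 1/(6 + G)
u(-3, 0) - 13*J(-4, t(1)) = (23 + 4*0)/(6 + 0) - 13*(-8) = (23 + 0)/6 + 104 = (⅙)*23 + 104 = 23/6 + 104 = 647/6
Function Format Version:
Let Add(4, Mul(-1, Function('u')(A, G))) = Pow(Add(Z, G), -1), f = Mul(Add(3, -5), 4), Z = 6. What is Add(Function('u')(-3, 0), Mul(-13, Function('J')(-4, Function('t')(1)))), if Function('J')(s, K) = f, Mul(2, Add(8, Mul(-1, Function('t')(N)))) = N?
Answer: Rational(647, 6) ≈ 107.83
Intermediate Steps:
Function('t')(N) = Add(8, Mul(Rational(-1, 2), N))
f = -8 (f = Mul(-2, 4) = -8)
Function('J')(s, K) = -8
Function('u')(A, G) = Add(4, Mul(-1, Pow(Add(6, G), -1)))
Add(Function('u')(-3, 0), Mul(-13, Function('J')(-4, Function('t')(1)))) = Add(Mul(Pow(Add(6, 0), -1), Add(23, Mul(4, 0))), Mul(-13, -8)) = Add(Mul(Pow(6, -1), Add(23, 0)), 104) = Add(Mul(Rational(1, 6), 23), 104) = Add(Rational(23, 6), 104) = Rational(647, 6)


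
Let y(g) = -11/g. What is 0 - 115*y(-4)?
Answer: -1265/4 ≈ -316.25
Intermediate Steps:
0 - 115*y(-4) = 0 - (-1265)/(-4) = 0 - (-1265)*(-1)/4 = 0 - 115*11/4 = 0 - 1265/4 = -1265/4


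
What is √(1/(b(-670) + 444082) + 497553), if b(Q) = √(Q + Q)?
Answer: √2*√((220954331347 + 995106*I*√335)/(222041 + I*√335))/2 ≈ 705.37 - 1.3152e-13*I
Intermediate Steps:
b(Q) = √2*√Q (b(Q) = √(2*Q) = √2*√Q)
√(1/(b(-670) + 444082) + 497553) = √(1/(√2*√(-670) + 444082) + 497553) = √(1/(√2*(I*√670) + 444082) + 497553) = √(1/(2*I*√335 + 444082) + 497553) = √(1/(444082 + 2*I*√335) + 497553) = √(497553 + 1/(444082 + 2*I*√335))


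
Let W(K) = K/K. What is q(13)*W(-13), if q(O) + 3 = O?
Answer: 10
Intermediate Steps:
W(K) = 1
q(O) = -3 + O
q(13)*W(-13) = (-3 + 13)*1 = 10*1 = 10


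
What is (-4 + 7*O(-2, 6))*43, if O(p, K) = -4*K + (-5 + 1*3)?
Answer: -7998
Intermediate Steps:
O(p, K) = -2 - 4*K (O(p, K) = -4*K + (-5 + 3) = -4*K - 2 = -2 - 4*K)
(-4 + 7*O(-2, 6))*43 = (-4 + 7*(-2 - 4*6))*43 = (-4 + 7*(-2 - 24))*43 = (-4 + 7*(-26))*43 = (-4 - 182)*43 = -186*43 = -7998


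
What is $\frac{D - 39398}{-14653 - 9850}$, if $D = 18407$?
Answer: $\frac{20991}{24503} \approx 0.85667$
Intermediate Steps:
$\frac{D - 39398}{-14653 - 9850} = \frac{18407 - 39398}{-14653 - 9850} = - \frac{20991}{-24503} = \left(-20991\right) \left(- \frac{1}{24503}\right) = \frac{20991}{24503}$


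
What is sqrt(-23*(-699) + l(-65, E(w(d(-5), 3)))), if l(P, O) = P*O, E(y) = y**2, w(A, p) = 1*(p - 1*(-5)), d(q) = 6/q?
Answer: sqrt(11917) ≈ 109.17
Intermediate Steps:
w(A, p) = 5 + p (w(A, p) = 1*(p + 5) = 1*(5 + p) = 5 + p)
l(P, O) = O*P
sqrt(-23*(-699) + l(-65, E(w(d(-5), 3)))) = sqrt(-23*(-699) + (5 + 3)**2*(-65)) = sqrt(16077 + 8**2*(-65)) = sqrt(16077 + 64*(-65)) = sqrt(16077 - 4160) = sqrt(11917)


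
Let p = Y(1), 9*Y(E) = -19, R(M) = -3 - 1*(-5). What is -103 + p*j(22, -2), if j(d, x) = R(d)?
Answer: -965/9 ≈ -107.22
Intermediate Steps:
R(M) = 2 (R(M) = -3 + 5 = 2)
Y(E) = -19/9 (Y(E) = (⅑)*(-19) = -19/9)
p = -19/9 ≈ -2.1111
j(d, x) = 2
-103 + p*j(22, -2) = -103 - 19/9*2 = -103 - 38/9 = -965/9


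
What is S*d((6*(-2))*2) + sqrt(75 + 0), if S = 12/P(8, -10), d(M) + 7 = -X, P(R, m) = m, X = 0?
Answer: 42/5 + 5*sqrt(3) ≈ 17.060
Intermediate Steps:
d(M) = -7 (d(M) = -7 - 1*0 = -7 + 0 = -7)
S = -6/5 (S = 12/(-10) = 12*(-1/10) = -6/5 ≈ -1.2000)
S*d((6*(-2))*2) + sqrt(75 + 0) = -6/5*(-7) + sqrt(75 + 0) = 42/5 + sqrt(75) = 42/5 + 5*sqrt(3)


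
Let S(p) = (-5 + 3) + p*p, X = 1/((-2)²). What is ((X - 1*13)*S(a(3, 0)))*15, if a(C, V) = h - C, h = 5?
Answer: -765/2 ≈ -382.50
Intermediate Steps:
a(C, V) = 5 - C
X = ¼ (X = 1/4 = ¼ ≈ 0.25000)
S(p) = -2 + p²
((X - 1*13)*S(a(3, 0)))*15 = ((¼ - 1*13)*(-2 + (5 - 1*3)²))*15 = ((¼ - 13)*(-2 + (5 - 3)²))*15 = -51*(-2 + 2²)/4*15 = -51*(-2 + 4)/4*15 = -51/4*2*15 = -51/2*15 = -765/2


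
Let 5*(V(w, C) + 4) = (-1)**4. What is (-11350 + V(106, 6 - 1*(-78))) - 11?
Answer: -56824/5 ≈ -11365.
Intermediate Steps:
V(w, C) = -19/5 (V(w, C) = -4 + (1/5)*(-1)**4 = -4 + (1/5)*1 = -4 + 1/5 = -19/5)
(-11350 + V(106, 6 - 1*(-78))) - 11 = (-11350 - 19/5) - 11 = -56769/5 - 11 = -56824/5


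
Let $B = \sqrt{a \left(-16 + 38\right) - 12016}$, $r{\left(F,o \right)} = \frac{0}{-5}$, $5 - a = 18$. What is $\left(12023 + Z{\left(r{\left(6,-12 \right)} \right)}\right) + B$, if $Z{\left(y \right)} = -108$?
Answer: $11915 + i \sqrt{12302} \approx 11915.0 + 110.91 i$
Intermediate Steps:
$a = -13$ ($a = 5 - 18 = -13$)
$r{\left(F,o \right)} = 0$ ($r{\left(F,o \right)} = 0 \left(- \frac{1}{5}\right) = 0$)
$B = i \sqrt{12302}$ ($B = \sqrt{- 13 \left(-16 + 38\right) - 12016} = \sqrt{\left(-13\right) 22 - 12016} = \sqrt{-286 - 12016} = \sqrt{-12302} = i \sqrt{12302} \approx 110.91 i$)
$\left(12023 + Z{\left(r{\left(6,-12 \right)} \right)}\right) + B = \left(12023 - 108\right) + i \sqrt{12302} = 11915 + i \sqrt{12302}$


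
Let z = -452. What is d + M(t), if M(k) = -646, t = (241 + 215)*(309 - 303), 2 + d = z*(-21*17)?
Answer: 160716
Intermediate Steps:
d = 161362 (d = -2 - (-9492)*17 = -2 - 452*(-357) = -2 + 161364 = 161362)
t = 2736 (t = 456*6 = 2736)
d + M(t) = 161362 - 646 = 160716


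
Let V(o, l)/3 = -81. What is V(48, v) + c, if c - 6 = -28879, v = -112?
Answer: -29116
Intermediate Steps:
V(o, l) = -243 (V(o, l) = 3*(-81) = -243)
c = -28873 (c = 6 - 28879 = -28873)
V(48, v) + c = -243 - 28873 = -29116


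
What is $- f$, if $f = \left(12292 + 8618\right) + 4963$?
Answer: $-25873$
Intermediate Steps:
$f = 25873$ ($f = 20910 + 4963 = 25873$)
$- f = \left(-1\right) 25873 = -25873$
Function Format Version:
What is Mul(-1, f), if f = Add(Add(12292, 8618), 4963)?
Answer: -25873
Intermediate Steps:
f = 25873 (f = Add(20910, 4963) = 25873)
Mul(-1, f) = Mul(-1, 25873) = -25873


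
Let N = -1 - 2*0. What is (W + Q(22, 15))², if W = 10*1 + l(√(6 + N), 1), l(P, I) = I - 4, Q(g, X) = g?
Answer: 841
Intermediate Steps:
N = -1 (N = -1 + 0 = -1)
l(P, I) = -4 + I
W = 7 (W = 10*1 + (-4 + 1) = 10 - 3 = 7)
(W + Q(22, 15))² = (7 + 22)² = 29² = 841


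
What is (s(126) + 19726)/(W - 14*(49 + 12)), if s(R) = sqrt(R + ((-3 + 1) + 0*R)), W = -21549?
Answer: -19726/22403 - 2*sqrt(31)/22403 ≈ -0.88100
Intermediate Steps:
s(R) = sqrt(-2 + R) (s(R) = sqrt(R + (-2 + 0)) = sqrt(R - 2) = sqrt(-2 + R))
(s(126) + 19726)/(W - 14*(49 + 12)) = (sqrt(-2 + 126) + 19726)/(-21549 - 14*(49 + 12)) = (sqrt(124) + 19726)/(-21549 - 14*61) = (2*sqrt(31) + 19726)/(-21549 - 854) = (19726 + 2*sqrt(31))/(-22403) = (19726 + 2*sqrt(31))*(-1/22403) = -19726/22403 - 2*sqrt(31)/22403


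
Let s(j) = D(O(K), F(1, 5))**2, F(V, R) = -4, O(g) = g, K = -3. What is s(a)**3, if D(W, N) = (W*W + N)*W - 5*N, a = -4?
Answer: 15625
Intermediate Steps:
D(W, N) = -5*N + W*(N + W**2) (D(W, N) = (W**2 + N)*W - 5*N = (N + W**2)*W - 5*N = W*(N + W**2) - 5*N = -5*N + W*(N + W**2))
s(j) = 25 (s(j) = ((-3)**3 - 5*(-4) - 4*(-3))**2 = (-27 + 20 + 12)**2 = 5**2 = 25)
s(a)**3 = 25**3 = 15625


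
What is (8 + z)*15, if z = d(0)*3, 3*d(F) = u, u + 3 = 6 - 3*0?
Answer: 165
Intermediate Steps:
u = 3 (u = -3 + (6 - 3*0) = -3 + (6 + 0) = -3 + 6 = 3)
d(F) = 1 (d(F) = (1/3)*3 = 1)
z = 3 (z = 1*3 = 3)
(8 + z)*15 = (8 + 3)*15 = 11*15 = 165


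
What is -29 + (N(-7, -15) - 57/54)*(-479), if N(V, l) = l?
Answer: 137909/18 ≈ 7661.6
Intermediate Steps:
-29 + (N(-7, -15) - 57/54)*(-479) = -29 + (-15 - 57/54)*(-479) = -29 + (-15 - 1*19/18)*(-479) = -29 + (-15 - 19/18)*(-479) = -29 - 289/18*(-479) = -29 + 138431/18 = 137909/18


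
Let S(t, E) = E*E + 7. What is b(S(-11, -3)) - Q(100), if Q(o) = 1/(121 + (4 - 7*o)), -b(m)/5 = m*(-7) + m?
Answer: 276001/575 ≈ 480.00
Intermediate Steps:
S(t, E) = 7 + E² (S(t, E) = E² + 7 = 7 + E²)
b(m) = 30*m (b(m) = -5*(m*(-7) + m) = -5*(-7*m + m) = -(-30)*m = 30*m)
Q(o) = 1/(125 - 7*o)
b(S(-11, -3)) - Q(100) = 30*(7 + (-3)²) - (-1)/(-125 + 7*100) = 30*(7 + 9) - (-1)/(-125 + 700) = 30*16 - (-1)/575 = 480 - (-1)/575 = 480 - 1*(-1/575) = 480 + 1/575 = 276001/575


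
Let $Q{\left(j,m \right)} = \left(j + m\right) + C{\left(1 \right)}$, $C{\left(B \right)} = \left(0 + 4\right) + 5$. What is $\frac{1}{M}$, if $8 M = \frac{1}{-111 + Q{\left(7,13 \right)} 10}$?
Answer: $1432$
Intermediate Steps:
$C{\left(B \right)} = 9$ ($C{\left(B \right)} = 4 + 5 = 9$)
$Q{\left(j,m \right)} = 9 + j + m$ ($Q{\left(j,m \right)} = \left(j + m\right) + 9 = 9 + j + m$)
$M = \frac{1}{1432}$ ($M = \frac{1}{8 \left(-111 + \left(9 + 7 + 13\right) 10\right)} = \frac{1}{8 \left(-111 + 29 \cdot 10\right)} = \frac{1}{8 \left(-111 + 290\right)} = \frac{1}{8 \cdot 179} = \frac{1}{8} \cdot \frac{1}{179} = \frac{1}{1432} \approx 0.00069832$)
$\frac{1}{M} = \frac{1}{\frac{1}{1432}} = 1432$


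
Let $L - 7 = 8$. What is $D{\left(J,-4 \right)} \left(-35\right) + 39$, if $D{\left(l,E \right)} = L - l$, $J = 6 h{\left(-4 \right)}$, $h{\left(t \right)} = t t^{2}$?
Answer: $-13926$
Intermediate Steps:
$L = 15$ ($L = 7 + 8 = 15$)
$h{\left(t \right)} = t^{3}$
$J = -384$ ($J = 6 \left(-4\right)^{3} = 6 \left(-64\right) = -384$)
$D{\left(l,E \right)} = 15 - l$
$D{\left(J,-4 \right)} \left(-35\right) + 39 = \left(15 - -384\right) \left(-35\right) + 39 = \left(15 + 384\right) \left(-35\right) + 39 = 399 \left(-35\right) + 39 = -13965 + 39 = -13926$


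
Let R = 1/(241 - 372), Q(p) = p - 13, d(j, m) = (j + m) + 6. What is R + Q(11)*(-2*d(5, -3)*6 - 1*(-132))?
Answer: -9433/131 ≈ -72.008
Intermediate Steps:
d(j, m) = 6 + j + m
Q(p) = -13 + p
R = -1/131 (R = 1/(-131) = -1/131 ≈ -0.0076336)
R + Q(11)*(-2*d(5, -3)*6 - 1*(-132)) = -1/131 + (-13 + 11)*(-2*(6 + 5 - 3)*6 - 1*(-132)) = -1/131 - 2*(-2*8*6 + 132) = -1/131 - 2*(-16*6 + 132) = -1/131 - 2*(-96 + 132) = -1/131 - 2*36 = -1/131 - 72 = -9433/131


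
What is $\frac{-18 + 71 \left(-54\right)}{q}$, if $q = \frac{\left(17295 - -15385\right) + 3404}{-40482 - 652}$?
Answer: $\frac{13204014}{3007} \approx 4391.1$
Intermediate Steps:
$q = - \frac{18042}{20567}$ ($q = \frac{\left(17295 + 15385\right) + 3404}{-41134} = \left(32680 + 3404\right) \left(- \frac{1}{41134}\right) = 36084 \left(- \frac{1}{41134}\right) = - \frac{18042}{20567} \approx -0.87723$)
$\frac{-18 + 71 \left(-54\right)}{q} = \frac{-18 + 71 \left(-54\right)}{- \frac{18042}{20567}} = \left(-18 - 3834\right) \left(- \frac{20567}{18042}\right) = \left(-3852\right) \left(- \frac{20567}{18042}\right) = \frac{13204014}{3007}$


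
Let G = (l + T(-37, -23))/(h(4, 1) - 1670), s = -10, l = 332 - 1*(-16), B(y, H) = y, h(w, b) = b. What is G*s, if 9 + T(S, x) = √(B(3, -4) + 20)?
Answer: 3390/1669 + 10*√23/1669 ≈ 2.0599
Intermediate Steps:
T(S, x) = -9 + √23 (T(S, x) = -9 + √(3 + 20) = -9 + √23)
l = 348 (l = 332 + 16 = 348)
G = -339/1669 - √23/1669 (G = (348 + (-9 + √23))/(1 - 1670) = (339 + √23)/(-1669) = (339 + √23)*(-1/1669) = -339/1669 - √23/1669 ≈ -0.20599)
G*s = (-339/1669 - √23/1669)*(-10) = 3390/1669 + 10*√23/1669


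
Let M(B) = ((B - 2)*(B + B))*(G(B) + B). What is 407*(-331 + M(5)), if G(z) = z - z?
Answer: -73667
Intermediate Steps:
G(z) = 0
M(B) = 2*B²*(-2 + B) (M(B) = ((B - 2)*(B + B))*(0 + B) = ((-2 + B)*(2*B))*B = (2*B*(-2 + B))*B = 2*B²*(-2 + B))
407*(-331 + M(5)) = 407*(-331 + 2*5²*(-2 + 5)) = 407*(-331 + 2*25*3) = 407*(-331 + 150) = 407*(-181) = -73667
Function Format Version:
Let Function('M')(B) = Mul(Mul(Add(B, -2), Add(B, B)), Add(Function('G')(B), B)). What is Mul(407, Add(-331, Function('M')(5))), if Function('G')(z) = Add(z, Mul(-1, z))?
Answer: -73667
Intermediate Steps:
Function('G')(z) = 0
Function('M')(B) = Mul(2, Pow(B, 2), Add(-2, B)) (Function('M')(B) = Mul(Mul(Add(B, -2), Add(B, B)), Add(0, B)) = Mul(Mul(Add(-2, B), Mul(2, B)), B) = Mul(Mul(2, B, Add(-2, B)), B) = Mul(2, Pow(B, 2), Add(-2, B)))
Mul(407, Add(-331, Function('M')(5))) = Mul(407, Add(-331, Mul(2, Pow(5, 2), Add(-2, 5)))) = Mul(407, Add(-331, Mul(2, 25, 3))) = Mul(407, Add(-331, 150)) = Mul(407, -181) = -73667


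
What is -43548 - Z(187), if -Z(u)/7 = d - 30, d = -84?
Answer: -44346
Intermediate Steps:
Z(u) = 798 (Z(u) = -7*(-84 - 30) = -7*(-114) = 798)
-43548 - Z(187) = -43548 - 1*798 = -43548 - 798 = -44346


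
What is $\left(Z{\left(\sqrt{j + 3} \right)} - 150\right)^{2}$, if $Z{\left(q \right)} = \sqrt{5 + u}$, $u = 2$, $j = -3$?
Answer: $\left(150 - \sqrt{7}\right)^{2} \approx 21713.0$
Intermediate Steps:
$Z{\left(q \right)} = \sqrt{7}$ ($Z{\left(q \right)} = \sqrt{5 + 2} = \sqrt{7}$)
$\left(Z{\left(\sqrt{j + 3} \right)} - 150\right)^{2} = \left(\sqrt{7} - 150\right)^{2} = \left(-150 + \sqrt{7}\right)^{2}$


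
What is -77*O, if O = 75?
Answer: -5775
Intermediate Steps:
-77*O = -77*75 = -5775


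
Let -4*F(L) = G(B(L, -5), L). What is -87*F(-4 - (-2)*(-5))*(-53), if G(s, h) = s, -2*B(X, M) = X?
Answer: -32277/4 ≈ -8069.3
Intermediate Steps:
B(X, M) = -X/2
F(L) = L/8 (F(L) = -(-1)*L/8 = L/8)
-87*F(-4 - (-2)*(-5))*(-53) = -87*(-4 - (-2)*(-5))/8*(-53) = -87*(-4 - 1*10)/8*(-53) = -87*(-4 - 10)/8*(-53) = -87*(-14)/8*(-53) = -87*(-7/4)*(-53) = (609/4)*(-53) = -32277/4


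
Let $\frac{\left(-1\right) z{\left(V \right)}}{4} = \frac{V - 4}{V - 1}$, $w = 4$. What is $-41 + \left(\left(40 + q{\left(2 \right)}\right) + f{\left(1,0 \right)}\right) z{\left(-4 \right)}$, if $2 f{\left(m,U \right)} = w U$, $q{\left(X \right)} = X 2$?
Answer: $- \frac{1613}{5} \approx -322.6$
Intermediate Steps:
$q{\left(X \right)} = 2 X$
$f{\left(m,U \right)} = 2 U$ ($f{\left(m,U \right)} = \frac{4 U}{2} = 2 U$)
$z{\left(V \right)} = - \frac{4 \left(-4 + V\right)}{-1 + V}$ ($z{\left(V \right)} = - 4 \frac{V - 4}{V - 1} = - 4 \frac{-4 + V}{-1 + V} = - \frac{4 \left(-4 + V\right)}{-1 + V}$)
$-41 + \left(\left(40 + q{\left(2 \right)}\right) + f{\left(1,0 \right)}\right) z{\left(-4 \right)} = -41 + \left(\left(40 + 2 \cdot 2\right) + 2 \cdot 0\right) \frac{4 \left(4 - -4\right)}{-1 - 4} = -41 + \left(\left(40 + 4\right) + 0\right) \frac{4 \left(4 + 4\right)}{-5} = -41 + \left(44 + 0\right) 4 \left(- \frac{1}{5}\right) 8 = -41 + 44 \left(- \frac{32}{5}\right) = -41 - \frac{1408}{5} = - \frac{1613}{5}$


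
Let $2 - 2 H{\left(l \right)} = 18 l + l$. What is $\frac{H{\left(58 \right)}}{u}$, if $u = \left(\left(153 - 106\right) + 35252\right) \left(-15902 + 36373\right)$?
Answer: $- \frac{50}{65691439} \approx -7.6113 \cdot 10^{-7}$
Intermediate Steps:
$u = 722605829$ ($u = \left(47 + 35252\right) 20471 = 35299 \cdot 20471 = 722605829$)
$H{\left(l \right)} = 1 - \frac{19 l}{2}$ ($H{\left(l \right)} = 1 - \frac{18 l + l}{2} = 1 - \frac{19 l}{2}$)
$\frac{H{\left(58 \right)}}{u} = \frac{1 - 551}{722605829} = \left(1 - 551\right) \frac{1}{722605829} = \left(-550\right) \frac{1}{722605829} = - \frac{50}{65691439}$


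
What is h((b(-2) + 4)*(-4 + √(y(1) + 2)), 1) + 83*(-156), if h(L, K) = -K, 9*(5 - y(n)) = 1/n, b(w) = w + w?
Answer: -12949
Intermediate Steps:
b(w) = 2*w
y(n) = 5 - 1/(9*n)
h((b(-2) + 4)*(-4 + √(y(1) + 2)), 1) + 83*(-156) = -1*1 + 83*(-156) = -1 - 12948 = -12949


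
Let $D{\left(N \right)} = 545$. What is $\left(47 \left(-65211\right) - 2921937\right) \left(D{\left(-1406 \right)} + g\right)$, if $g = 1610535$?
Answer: $-9645300742320$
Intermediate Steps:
$\left(47 \left(-65211\right) - 2921937\right) \left(D{\left(-1406 \right)} + g\right) = \left(47 \left(-65211\right) - 2921937\right) \left(545 + 1610535\right) = \left(-3064917 - 2921937\right) 1611080 = \left(-5986854\right) 1611080 = -9645300742320$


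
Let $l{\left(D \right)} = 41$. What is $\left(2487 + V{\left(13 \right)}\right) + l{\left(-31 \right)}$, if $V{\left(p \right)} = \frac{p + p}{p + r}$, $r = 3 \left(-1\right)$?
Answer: $\frac{12653}{5} \approx 2530.6$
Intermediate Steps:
$r = -3$
$V{\left(p \right)} = \frac{2 p}{-3 + p}$ ($V{\left(p \right)} = \frac{p + p}{p - 3} = \frac{2 p}{-3 + p}$)
$\left(2487 + V{\left(13 \right)}\right) + l{\left(-31 \right)} = \left(2487 + 2 \cdot 13 \frac{1}{-3 + 13}\right) + 41 = \left(2487 + 2 \cdot 13 \cdot \frac{1}{10}\right) + 41 = \left(2487 + \frac{13}{5}\right) + 41 = \frac{12448}{5} + 41 = \frac{12653}{5}$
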